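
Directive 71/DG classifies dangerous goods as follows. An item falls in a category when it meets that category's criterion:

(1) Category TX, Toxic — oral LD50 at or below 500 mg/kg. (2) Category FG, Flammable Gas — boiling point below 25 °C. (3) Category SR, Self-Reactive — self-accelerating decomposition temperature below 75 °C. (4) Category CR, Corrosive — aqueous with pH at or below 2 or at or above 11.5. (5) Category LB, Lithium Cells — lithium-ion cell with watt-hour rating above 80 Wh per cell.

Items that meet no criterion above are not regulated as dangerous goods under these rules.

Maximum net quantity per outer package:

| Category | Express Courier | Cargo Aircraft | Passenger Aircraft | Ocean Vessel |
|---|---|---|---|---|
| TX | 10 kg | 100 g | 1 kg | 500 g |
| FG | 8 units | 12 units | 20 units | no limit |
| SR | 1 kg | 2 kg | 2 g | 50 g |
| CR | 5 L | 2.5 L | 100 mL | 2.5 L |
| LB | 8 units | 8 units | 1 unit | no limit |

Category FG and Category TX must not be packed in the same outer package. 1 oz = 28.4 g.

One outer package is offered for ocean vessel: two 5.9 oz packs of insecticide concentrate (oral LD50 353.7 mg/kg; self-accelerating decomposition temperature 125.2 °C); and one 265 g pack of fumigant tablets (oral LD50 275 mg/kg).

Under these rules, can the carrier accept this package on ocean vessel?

The insecticide concentrate has oral LD50 353.7 mg/kg, which is ≤ 500 mg/kg, so it is Category TX (Toxic).
The fumigant tablets have oral LD50 275 mg/kg, which is ≤ 500 mg/kg, so they are Category TX (Toxic).
Total Category TX: (two 5.9 oz packs = 335.12 g) + 265 g = 600.12 g.
600.12 g > 500 g (ocean vessel limit, Category TX) — over the limit.

No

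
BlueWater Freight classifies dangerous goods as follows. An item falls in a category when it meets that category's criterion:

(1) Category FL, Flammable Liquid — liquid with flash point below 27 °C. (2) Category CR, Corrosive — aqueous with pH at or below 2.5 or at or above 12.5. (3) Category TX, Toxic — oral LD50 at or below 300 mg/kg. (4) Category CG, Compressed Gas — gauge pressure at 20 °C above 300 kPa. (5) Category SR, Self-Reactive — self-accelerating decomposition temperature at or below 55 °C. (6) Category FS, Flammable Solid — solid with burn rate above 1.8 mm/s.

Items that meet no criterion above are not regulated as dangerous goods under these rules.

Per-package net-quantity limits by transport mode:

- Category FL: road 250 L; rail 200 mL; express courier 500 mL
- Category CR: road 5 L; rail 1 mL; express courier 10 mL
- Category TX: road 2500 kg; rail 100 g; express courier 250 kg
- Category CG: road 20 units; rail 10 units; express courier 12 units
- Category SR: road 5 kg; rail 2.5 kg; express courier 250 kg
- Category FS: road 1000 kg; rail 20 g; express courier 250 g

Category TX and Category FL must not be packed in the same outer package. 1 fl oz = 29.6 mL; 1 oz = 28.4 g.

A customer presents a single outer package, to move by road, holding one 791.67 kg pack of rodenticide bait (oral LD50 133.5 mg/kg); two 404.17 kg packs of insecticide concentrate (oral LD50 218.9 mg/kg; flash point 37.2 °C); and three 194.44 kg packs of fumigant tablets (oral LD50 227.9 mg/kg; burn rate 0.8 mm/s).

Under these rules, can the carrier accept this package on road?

Yes

With oral LD50 133.5 mg/kg (≤ 300 mg/kg), the rodenticide bait falls in Category TX.
With oral LD50 218.9 mg/kg (≤ 300 mg/kg), the insecticide concentrate falls in Category TX.
Fumigant tablets: oral LD50 227.9 mg/kg ≤ 300 mg/kg → Category TX (Toxic).
Total Category TX: 791.67 kg + (two 404.17 kg packs = 808.34 kg) + (three 194.44 kg packs = 583.32 kg) = 2183.33 kg.
2183.33 kg is within the road limit of 2500 kg for Category TX.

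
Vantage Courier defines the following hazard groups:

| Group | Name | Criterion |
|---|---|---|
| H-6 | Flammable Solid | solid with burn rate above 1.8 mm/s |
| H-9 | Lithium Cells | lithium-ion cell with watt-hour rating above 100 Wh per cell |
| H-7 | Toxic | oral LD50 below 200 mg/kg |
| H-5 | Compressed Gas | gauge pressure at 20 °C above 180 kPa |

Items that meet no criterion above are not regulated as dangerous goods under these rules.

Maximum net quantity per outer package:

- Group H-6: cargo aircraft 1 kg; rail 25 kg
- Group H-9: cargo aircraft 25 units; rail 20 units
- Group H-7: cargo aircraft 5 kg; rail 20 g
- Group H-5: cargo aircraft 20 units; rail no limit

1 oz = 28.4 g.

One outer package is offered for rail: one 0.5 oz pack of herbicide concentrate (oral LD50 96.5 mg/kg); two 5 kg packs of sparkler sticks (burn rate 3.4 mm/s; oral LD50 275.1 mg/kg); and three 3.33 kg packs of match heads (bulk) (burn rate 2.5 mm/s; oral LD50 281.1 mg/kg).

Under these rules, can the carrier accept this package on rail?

Yes

The herbicide concentrate has oral LD50 96.5 mg/kg, which is < 200 mg/kg, so it is Group H-7 (Toxic).
The sparkler sticks have burn rate 3.4 mm/s, which is > 1.8 mm/s, so they are Group H-6 (Flammable Solid).
The match heads (bulk) have burn rate 2.5 mm/s, which is > 1.8 mm/s, so they are Group H-6 (Flammable Solid).
Group H-7 quantity: one 0.5 oz pack = 14.2 g.
That is within the Group H-7 rail limit of 20 g.
Group H-6 net quantity: (two 5 kg packs = 10 kg) + (three 3.33 kg packs = 9.99 kg) = 19.99 kg.
That is within the Group H-6 rail limit of 25 kg.
Every hazard group is within its rail limit and no segregation rule is violated.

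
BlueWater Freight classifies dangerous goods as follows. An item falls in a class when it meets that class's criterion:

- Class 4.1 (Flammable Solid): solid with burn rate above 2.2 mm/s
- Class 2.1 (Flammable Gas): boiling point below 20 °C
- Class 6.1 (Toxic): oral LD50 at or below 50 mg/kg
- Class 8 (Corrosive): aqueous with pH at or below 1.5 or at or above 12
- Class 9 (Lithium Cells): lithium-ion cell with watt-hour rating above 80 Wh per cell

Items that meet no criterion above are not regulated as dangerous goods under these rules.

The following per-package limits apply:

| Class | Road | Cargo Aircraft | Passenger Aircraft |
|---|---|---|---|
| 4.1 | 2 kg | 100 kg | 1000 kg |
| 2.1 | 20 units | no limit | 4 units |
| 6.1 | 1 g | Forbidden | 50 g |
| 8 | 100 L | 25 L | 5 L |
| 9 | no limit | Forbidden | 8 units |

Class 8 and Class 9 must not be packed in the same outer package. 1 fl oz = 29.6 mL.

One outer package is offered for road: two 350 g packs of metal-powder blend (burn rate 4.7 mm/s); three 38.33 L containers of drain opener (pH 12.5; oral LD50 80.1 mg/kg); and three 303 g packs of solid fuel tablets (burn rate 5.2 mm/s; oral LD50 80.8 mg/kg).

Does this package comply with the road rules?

No

Burn rate 4.7 mm/s meets the Class 4.1 criterion (Flammable Solid), so the metal-powder blend is Class 4.1.
pH 12.5 meets the Class 8 criterion (Corrosive), so the drain opener is Class 8.
With burn rate 5.2 mm/s (> 2.2 mm/s), the solid fuel tablets fall in Class 4.1.
Class 4.1 net quantity: (two 350 g packs = 700 g) + (three 303 g packs = 909 g) = 1.609 kg.
1.609 kg is within the road limit of 2 kg for Class 4.1.
Class 8 quantity: three 38.33 L containers = 114.99 L.
114.99 L exceeds the road limit of 100 L for Class 8.
The segregation rule (Class 8 with Class 9) does not apply to Class 4.1 with Class 8.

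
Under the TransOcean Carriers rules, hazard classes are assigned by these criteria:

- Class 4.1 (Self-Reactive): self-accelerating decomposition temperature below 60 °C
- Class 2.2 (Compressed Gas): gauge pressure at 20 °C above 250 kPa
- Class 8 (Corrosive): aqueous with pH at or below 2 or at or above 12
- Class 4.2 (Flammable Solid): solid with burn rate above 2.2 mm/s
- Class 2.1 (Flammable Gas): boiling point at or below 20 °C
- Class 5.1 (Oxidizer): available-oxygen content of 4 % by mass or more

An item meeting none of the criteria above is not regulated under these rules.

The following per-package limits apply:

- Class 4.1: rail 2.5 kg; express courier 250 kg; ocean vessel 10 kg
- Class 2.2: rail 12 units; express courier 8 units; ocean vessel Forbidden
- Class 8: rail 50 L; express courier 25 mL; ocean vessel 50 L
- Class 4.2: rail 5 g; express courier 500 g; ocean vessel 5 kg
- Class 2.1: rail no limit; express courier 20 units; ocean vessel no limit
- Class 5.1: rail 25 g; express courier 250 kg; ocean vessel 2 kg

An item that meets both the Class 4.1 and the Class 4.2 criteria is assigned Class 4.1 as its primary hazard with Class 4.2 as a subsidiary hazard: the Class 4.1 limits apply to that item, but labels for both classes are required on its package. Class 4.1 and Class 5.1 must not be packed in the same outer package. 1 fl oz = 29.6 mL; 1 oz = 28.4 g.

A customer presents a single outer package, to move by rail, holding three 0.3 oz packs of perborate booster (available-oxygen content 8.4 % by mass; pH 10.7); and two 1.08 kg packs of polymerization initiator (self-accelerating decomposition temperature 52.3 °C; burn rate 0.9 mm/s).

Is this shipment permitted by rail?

No

With available-oxygen content 8.4 % by mass (≥ 4 % by mass), the perborate booster falls in Class 5.1.
Polymerization initiator: self-accelerating decomposition temperature 52.3 °C < 60 °C → Class 4.1 (Self-Reactive).
Class 4.1 quantity: two 1.08 kg packs = 2.16 kg.
That is within the Class 4.1 rail limit of 2.5 kg.
Class 5.1 quantity: three 0.3 oz packs = 25.56 g.
That exceeds the Class 5.1 rail limit of 25 g.
Class 4.1 and Class 5.1 may not share an outer package.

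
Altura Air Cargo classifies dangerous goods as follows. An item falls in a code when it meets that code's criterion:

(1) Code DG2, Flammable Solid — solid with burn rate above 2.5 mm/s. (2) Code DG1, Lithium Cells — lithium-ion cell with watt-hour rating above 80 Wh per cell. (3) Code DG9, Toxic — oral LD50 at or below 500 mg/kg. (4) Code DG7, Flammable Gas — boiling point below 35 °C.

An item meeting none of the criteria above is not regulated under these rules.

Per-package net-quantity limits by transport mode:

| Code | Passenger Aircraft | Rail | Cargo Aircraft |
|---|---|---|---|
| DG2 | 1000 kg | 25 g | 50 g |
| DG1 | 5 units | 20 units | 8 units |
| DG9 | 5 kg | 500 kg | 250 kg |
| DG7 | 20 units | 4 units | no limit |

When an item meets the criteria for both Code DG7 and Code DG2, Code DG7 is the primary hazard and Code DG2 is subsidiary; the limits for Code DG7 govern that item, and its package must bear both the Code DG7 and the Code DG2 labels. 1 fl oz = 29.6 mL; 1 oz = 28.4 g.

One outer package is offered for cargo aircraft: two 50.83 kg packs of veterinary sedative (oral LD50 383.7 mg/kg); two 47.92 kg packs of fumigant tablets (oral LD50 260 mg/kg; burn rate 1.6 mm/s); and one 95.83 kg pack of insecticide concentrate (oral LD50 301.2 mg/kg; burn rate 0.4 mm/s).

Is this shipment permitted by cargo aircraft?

No

Oral LD50 383.7 mg/kg meets the Code DG9 criterion (Toxic), so the veterinary sedative is Code DG9.
Fumigant tablets: oral LD50 260 mg/kg ≤ 500 mg/kg → Code DG9 (Toxic).
Oral LD50 301.2 mg/kg meets the Code DG9 criterion (Toxic), so the insecticide concentrate is Code DG9.
Total Code DG9: (two 50.83 kg packs = 101.66 kg) + (two 47.92 kg packs = 95.84 kg) + 95.83 kg = 293.33 kg.
That exceeds the Code DG9 cargo aircraft limit of 250 kg.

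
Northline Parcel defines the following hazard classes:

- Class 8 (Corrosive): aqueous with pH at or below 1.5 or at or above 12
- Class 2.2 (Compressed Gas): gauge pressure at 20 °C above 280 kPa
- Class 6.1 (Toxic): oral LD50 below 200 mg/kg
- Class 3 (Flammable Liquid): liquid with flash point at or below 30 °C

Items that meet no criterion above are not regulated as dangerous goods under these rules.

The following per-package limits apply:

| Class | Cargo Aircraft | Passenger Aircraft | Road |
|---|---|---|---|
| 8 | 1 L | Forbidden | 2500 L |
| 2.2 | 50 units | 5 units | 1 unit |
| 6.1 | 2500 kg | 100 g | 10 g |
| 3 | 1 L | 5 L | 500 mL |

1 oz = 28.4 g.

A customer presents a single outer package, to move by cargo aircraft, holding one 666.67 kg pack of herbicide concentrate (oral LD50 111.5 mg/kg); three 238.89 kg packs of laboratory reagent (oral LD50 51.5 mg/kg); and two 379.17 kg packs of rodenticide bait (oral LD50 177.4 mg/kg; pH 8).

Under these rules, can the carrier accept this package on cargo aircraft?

The herbicide concentrate has oral LD50 111.5 mg/kg, which is < 200 mg/kg, so it is Class 6.1 (Toxic).
The laboratory reagent has oral LD50 51.5 mg/kg, which is < 200 mg/kg, so it is Class 6.1 (Toxic).
The rodenticide bait has oral LD50 177.4 mg/kg, which is < 200 mg/kg, so it is Class 6.1 (Toxic).
Total Class 6.1: 666.67 kg + (three 238.89 kg packs = 716.67 kg) + (two 379.17 kg packs = 758.34 kg) = 2141.68 kg.
2141.68 kg ≤ 2500 kg (cargo aircraft limit, Class 6.1) — within limit.

Yes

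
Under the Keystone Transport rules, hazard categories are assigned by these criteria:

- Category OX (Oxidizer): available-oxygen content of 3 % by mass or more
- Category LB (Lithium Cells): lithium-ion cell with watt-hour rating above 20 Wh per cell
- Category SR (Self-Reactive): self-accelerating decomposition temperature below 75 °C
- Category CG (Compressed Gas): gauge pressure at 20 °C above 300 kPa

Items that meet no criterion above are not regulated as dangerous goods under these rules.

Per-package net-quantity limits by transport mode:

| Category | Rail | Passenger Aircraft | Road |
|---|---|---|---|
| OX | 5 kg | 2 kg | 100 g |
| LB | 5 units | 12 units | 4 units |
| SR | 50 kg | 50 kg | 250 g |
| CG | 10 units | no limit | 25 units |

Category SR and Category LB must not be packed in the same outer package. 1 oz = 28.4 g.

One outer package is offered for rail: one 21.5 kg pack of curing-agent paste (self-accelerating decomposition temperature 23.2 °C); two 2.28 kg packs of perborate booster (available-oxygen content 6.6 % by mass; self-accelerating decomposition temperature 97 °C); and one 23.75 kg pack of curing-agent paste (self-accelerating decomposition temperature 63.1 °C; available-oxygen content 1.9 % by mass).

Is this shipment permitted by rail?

Self-accelerating decomposition temperature 23.2 °C meets the Category SR criterion (Self-Reactive), so the curing-agent paste is Category SR.
Available-oxygen content 6.6 % by mass meets the Category OX criterion (Oxidizer), so the perborate booster is Category OX.
Curing-agent paste: self-accelerating decomposition temperature 63.1 °C < 75 °C → Category SR (Self-Reactive).
Total Category SR: 21.5 kg + 23.75 kg = 45.25 kg.
That is within the Category SR rail limit of 50 kg.
Category OX quantity: two 2.28 kg packs = 4.56 kg.
That is within the Category OX rail limit of 5 kg.
The segregation rule (Category SR with Category LB) does not apply to Category SR with Category OX.
Every hazard category is within its rail limit and no segregation rule is violated.

Yes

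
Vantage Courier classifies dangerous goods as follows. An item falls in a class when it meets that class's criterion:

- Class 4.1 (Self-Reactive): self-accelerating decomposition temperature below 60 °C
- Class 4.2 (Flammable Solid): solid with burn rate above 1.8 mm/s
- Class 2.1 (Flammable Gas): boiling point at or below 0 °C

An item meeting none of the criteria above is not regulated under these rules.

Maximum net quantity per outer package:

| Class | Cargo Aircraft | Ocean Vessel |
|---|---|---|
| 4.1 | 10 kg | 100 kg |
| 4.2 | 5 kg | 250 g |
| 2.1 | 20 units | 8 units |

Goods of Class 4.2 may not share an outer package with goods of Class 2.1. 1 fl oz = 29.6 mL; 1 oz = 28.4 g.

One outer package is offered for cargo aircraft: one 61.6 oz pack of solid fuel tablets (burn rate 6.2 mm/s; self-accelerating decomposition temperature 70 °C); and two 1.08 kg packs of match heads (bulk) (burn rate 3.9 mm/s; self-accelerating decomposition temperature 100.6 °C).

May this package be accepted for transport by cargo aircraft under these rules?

The solid fuel tablets have burn rate 6.2 mm/s, which is > 1.8 mm/s, so they are Class 4.2 (Flammable Solid).
The match heads (bulk) have burn rate 3.9 mm/s, which is > 1.8 mm/s, so they are Class 4.2 (Flammable Solid).
Class 4.2 net quantity: (one 61.6 oz pack = 1749.44 g) + (two 1.08 kg packs = 2.16 kg) = 3909.44 g.
That is within the Class 4.2 cargo aircraft limit of 5 kg.

Yes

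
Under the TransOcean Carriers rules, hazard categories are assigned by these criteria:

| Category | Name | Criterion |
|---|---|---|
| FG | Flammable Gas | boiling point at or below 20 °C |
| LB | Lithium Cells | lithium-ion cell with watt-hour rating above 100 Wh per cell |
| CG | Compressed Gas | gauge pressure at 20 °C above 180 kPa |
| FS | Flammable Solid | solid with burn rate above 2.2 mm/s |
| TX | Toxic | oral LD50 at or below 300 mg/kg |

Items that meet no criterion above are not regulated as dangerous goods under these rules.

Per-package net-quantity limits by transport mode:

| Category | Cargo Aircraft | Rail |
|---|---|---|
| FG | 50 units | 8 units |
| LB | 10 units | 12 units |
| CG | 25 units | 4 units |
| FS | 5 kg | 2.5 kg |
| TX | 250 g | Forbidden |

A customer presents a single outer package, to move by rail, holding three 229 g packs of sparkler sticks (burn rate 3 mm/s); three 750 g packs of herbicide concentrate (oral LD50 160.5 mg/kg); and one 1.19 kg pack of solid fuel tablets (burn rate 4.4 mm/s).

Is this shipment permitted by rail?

No

Burn rate 3 mm/s meets the Category FS criterion (Flammable Solid), so the sparkler sticks are Category FS.
With oral LD50 160.5 mg/kg (≤ 300 mg/kg), the herbicide concentrate falls in Category TX.
The solid fuel tablets have burn rate 4.4 mm/s, which is > 2.2 mm/s, so they are Category FS (Flammable Solid).
Category FS net quantity: (three 229 g packs = 687 g) + 1.19 kg = 1.877 kg.
1.877 kg ≤ 2.5 kg (rail limit, Category FS) — within limit.
Category TX quantity: three 750 g packs = 2.25 kg.
By rail, Category TX is Forbidden regardless of quantity.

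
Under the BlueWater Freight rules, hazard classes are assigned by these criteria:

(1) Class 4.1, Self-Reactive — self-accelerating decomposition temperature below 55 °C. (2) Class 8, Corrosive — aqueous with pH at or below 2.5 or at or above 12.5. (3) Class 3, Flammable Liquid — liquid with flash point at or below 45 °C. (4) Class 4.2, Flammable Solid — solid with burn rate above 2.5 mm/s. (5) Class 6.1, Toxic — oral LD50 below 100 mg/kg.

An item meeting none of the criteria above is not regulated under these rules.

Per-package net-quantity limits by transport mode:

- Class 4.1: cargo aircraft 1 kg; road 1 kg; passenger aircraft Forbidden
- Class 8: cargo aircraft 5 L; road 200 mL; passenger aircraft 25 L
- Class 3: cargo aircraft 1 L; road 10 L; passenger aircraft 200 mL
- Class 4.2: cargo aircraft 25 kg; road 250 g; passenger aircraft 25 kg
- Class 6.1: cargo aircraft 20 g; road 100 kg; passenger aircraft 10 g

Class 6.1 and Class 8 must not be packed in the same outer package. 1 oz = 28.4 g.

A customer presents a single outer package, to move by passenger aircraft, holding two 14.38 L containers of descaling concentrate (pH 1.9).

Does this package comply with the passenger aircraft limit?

The descaling concentrate has pH 1.9, which is ≤ 2.5, so it is Class 8 (Corrosive).
Class 8 quantity: two 14.38 L containers = 28.76 L.
That exceeds the Class 8 passenger aircraft limit of 25 L.

No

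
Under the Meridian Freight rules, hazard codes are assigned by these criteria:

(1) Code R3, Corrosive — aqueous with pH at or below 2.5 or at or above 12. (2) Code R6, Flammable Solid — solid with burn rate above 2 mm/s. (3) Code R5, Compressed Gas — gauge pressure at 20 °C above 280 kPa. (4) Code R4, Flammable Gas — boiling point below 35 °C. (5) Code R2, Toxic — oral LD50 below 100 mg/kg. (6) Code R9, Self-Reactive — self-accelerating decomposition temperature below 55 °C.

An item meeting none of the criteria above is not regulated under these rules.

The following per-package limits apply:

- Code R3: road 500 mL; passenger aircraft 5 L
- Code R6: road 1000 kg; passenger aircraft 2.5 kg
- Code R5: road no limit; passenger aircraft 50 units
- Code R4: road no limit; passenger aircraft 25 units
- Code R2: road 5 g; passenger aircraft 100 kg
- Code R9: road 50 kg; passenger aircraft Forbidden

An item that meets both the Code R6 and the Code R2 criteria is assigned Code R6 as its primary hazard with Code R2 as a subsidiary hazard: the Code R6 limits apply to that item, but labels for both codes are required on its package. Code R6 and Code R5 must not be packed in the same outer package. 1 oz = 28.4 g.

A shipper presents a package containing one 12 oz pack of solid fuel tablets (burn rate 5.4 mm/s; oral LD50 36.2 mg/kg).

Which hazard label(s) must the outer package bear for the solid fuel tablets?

Solid fuel tablets: burn rate 5.4 mm/s > 2 mm/s → Code R6 (Flammable Solid).
Solid fuel tablets: oral LD50 36.2 mg/kg < 100 mg/kg → Code R2 (Toxic).
By the precedence rule Code R6 is primary and Code R2 is subsidiary, and that rule requires both labels on the package.

Code R2 and R6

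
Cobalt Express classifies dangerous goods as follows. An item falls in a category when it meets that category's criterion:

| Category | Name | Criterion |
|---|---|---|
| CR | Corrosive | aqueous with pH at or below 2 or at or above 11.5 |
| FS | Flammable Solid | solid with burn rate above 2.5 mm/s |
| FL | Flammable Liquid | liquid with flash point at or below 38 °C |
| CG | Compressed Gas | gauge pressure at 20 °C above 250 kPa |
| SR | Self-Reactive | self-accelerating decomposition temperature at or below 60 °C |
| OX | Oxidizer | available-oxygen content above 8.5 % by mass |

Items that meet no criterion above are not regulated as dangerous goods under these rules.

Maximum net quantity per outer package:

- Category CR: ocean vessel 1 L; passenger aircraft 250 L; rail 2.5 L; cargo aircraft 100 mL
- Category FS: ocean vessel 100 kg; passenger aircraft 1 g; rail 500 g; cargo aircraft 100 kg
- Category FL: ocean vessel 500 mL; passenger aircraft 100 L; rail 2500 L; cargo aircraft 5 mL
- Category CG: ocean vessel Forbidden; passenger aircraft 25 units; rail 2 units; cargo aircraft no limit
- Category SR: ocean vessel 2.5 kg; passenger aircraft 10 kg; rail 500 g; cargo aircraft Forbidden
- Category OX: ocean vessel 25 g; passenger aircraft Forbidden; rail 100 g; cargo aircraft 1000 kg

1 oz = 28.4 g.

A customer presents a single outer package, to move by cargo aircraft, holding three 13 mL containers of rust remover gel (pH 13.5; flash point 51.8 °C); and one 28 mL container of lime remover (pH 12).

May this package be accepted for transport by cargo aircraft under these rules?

Yes

Rust remover gel: pH 13.5 ≥ 11.5 → Category CR (Corrosive).
Lime remover: pH 12 ≥ 11.5 → Category CR (Corrosive).
Category CR net quantity: (three 13 mL containers = 39 mL) + 28 mL = 67 mL.
67 mL ≤ 100 mL (cargo aircraft limit, Category CR) — within limit.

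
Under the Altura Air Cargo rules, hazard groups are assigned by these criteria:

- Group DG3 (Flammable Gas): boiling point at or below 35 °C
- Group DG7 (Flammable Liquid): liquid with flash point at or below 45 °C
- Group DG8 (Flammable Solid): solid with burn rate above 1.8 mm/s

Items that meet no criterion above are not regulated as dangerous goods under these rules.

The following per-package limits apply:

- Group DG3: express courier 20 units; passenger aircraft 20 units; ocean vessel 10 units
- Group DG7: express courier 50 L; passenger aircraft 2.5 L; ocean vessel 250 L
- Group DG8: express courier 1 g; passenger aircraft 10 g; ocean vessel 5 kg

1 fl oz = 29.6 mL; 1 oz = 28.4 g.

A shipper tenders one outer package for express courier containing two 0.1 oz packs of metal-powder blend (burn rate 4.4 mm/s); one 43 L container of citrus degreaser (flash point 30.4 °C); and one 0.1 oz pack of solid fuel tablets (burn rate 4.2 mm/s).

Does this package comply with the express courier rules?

No

Metal-powder blend: burn rate 4.4 mm/s > 1.8 mm/s → Group DG8 (Flammable Solid).
Citrus degreaser: flash point 30.4 °C ≤ 45 °C → Group DG7 (Flammable Liquid).
The solid fuel tablets have burn rate 4.2 mm/s, which is > 1.8 mm/s, so they are Group DG8 (Flammable Solid).
Group DG8 net quantity: (two 0.1 oz packs = 5.68 g) + (one 0.1 oz pack = 2.84 g) = 8.52 g.
That exceeds the Group DG8 express courier limit of 1 g.
Group DG7 quantity: 43 L.
That is within the Group DG7 express courier limit of 50 L.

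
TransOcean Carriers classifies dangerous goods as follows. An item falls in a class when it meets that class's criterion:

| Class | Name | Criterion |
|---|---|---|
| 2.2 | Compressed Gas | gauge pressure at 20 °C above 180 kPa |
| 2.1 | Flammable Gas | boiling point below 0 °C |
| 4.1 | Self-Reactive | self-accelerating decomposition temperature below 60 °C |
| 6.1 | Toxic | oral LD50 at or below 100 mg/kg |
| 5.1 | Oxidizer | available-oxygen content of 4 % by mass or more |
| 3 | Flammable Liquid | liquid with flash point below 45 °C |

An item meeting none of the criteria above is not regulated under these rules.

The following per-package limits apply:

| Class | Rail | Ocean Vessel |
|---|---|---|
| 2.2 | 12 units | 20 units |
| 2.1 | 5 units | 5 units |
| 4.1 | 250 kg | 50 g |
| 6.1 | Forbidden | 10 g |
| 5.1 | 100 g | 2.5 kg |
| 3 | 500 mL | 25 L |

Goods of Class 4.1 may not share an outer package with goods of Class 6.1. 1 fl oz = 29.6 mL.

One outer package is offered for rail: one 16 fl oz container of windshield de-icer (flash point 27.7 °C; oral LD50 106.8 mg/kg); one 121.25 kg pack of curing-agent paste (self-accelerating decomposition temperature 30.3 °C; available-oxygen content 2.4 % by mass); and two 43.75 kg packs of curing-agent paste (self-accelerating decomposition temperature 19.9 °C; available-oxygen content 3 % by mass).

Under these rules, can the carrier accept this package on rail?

With flash point 27.7 °C (< 45 °C), the windshield de-icer falls in Class 3.
Self-accelerating decomposition temperature 30.3 °C meets the Class 4.1 criterion (Self-Reactive), so the curing-agent paste is Class 4.1.
Curing-agent paste: self-accelerating decomposition temperature 19.9 °C < 60 °C → Class 4.1 (Self-Reactive).
Class 4.1 net quantity: 121.25 kg + (two 43.75 kg packs = 87.5 kg) = 208.75 kg.
That is within the Class 4.1 rail limit of 250 kg.
Class 3 quantity: one 16 fl oz container = 473.6 mL.
That is within the Class 3 rail limit of 500 mL.
The segregation rule (Class 4.1 with Class 6.1) does not apply to Class 4.1 with Class 3.
Every hazard class is within its rail limit and no segregation rule is violated.

Yes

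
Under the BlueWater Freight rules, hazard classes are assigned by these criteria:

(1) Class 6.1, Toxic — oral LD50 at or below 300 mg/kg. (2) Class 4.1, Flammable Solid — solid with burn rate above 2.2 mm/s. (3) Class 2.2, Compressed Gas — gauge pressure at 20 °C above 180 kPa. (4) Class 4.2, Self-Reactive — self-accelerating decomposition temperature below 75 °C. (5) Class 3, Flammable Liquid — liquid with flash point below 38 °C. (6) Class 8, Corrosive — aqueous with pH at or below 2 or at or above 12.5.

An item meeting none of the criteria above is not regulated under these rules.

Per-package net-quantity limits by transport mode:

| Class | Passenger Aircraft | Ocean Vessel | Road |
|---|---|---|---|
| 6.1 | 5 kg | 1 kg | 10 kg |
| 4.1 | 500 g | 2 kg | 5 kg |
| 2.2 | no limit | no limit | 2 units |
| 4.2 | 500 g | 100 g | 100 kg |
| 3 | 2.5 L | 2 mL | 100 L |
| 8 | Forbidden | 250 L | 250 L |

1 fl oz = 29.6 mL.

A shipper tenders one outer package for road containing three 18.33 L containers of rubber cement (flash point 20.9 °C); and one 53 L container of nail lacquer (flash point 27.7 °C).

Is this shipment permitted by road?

No

Rubber cement: flash point 20.9 °C < 38 °C → Class 3 (Flammable Liquid).
With flash point 27.7 °C (< 38 °C), the nail lacquer falls in Class 3.
Class 3 net quantity: (three 18.33 L containers = 54.99 L) + 53 L = 107.99 L.
107.99 L > 100 L (road limit, Class 3) — over the limit.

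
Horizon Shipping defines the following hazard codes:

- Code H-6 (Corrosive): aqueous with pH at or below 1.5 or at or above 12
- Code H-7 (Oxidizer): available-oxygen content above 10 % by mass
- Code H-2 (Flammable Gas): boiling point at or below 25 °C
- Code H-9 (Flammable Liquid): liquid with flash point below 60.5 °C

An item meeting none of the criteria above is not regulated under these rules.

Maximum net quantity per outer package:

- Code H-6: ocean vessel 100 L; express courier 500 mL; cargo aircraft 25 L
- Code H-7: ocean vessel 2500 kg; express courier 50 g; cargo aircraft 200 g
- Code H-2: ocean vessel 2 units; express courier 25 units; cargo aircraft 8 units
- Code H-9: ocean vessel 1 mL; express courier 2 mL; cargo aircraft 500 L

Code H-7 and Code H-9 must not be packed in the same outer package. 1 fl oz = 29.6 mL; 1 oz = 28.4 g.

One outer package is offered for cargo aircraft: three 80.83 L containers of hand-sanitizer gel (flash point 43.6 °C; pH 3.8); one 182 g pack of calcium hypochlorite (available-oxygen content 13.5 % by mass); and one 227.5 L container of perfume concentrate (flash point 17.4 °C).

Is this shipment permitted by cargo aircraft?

No

The hand-sanitizer gel has flash point 43.6 °C, which is < 60.5 °C, so it is Code H-9 (Flammable Liquid).
Calcium hypochlorite: available-oxygen content 13.5 % by mass > 10 % by mass → Code H-7 (Oxidizer).
Perfume concentrate: flash point 17.4 °C < 60.5 °C → Code H-9 (Flammable Liquid).
Code H-7 quantity: 182 g.
182 g is within the cargo aircraft limit of 200 g for Code H-7.
Code H-9 net quantity: (three 80.83 L containers = 242.49 L) + 227.5 L = 469.99 L.
469.99 L ≤ 500 L (cargo aircraft limit, Code H-9) — within limit.
Code H-7 and Code H-9 may not share an outer package.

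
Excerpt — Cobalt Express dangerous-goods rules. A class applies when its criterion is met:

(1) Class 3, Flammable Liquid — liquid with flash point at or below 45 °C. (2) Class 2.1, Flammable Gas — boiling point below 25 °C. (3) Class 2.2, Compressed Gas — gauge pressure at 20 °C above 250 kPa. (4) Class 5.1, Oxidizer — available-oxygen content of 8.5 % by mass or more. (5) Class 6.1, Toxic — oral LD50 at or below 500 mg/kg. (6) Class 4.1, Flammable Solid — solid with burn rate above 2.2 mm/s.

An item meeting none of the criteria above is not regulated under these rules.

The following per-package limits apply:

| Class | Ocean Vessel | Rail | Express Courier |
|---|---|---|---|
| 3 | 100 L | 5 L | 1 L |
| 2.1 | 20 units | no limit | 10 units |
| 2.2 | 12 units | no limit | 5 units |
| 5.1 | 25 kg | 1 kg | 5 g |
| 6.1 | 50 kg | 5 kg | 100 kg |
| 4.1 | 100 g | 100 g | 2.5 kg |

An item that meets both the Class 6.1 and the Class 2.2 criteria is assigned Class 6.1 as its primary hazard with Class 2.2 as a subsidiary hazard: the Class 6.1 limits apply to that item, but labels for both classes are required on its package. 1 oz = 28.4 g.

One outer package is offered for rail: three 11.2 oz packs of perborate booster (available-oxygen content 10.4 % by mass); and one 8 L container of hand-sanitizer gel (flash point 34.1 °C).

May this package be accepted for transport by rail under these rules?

Perborate booster: available-oxygen content 10.4 % by mass ≥ 8.5 % by mass → Class 5.1 (Oxidizer).
The hand-sanitizer gel has flash point 34.1 °C, which is ≤ 45 °C, so it is Class 3 (Flammable Liquid).
Class 3 quantity: 8 L.
That exceeds the Class 3 rail limit of 5 L.
Class 5.1 quantity: three 11.2 oz packs = 954.24 g.
That is within the Class 5.1 rail limit of 1 kg.

No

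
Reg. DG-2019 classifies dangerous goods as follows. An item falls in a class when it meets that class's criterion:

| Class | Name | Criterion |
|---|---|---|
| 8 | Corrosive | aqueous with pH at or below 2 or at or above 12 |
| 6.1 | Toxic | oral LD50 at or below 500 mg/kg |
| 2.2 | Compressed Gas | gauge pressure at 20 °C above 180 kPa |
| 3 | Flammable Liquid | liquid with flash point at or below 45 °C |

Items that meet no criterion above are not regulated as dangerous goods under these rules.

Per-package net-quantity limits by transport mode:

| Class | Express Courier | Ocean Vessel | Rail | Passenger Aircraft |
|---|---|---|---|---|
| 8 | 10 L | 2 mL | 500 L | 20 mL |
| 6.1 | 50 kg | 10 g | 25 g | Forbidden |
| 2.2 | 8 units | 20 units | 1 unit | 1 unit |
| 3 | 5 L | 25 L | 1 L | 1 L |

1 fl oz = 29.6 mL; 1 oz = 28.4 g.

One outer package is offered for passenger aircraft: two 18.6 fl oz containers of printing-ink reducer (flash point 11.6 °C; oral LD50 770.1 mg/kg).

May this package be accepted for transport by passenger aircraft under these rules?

The printing-ink reducer has flash point 11.6 °C, which is ≤ 45 °C, so it is Class 3 (Flammable Liquid).
Class 3 quantity: two 18.6 fl oz containers = 1101.12 mL.
1101.12 mL exceeds the passenger aircraft limit of 1 L for Class 3.

No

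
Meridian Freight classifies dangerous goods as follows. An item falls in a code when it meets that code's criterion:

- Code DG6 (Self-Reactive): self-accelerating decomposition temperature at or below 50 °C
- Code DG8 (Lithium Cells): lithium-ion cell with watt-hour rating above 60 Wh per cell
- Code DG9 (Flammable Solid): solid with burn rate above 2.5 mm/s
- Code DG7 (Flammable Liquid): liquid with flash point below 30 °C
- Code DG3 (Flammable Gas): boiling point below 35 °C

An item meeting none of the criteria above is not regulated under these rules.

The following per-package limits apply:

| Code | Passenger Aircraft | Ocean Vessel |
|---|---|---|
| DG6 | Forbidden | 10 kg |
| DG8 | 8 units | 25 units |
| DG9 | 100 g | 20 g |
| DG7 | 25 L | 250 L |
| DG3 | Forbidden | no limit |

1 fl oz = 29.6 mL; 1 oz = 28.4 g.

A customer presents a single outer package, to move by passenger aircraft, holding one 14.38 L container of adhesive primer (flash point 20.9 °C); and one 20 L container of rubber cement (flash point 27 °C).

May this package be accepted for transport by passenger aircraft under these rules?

With flash point 20.9 °C (< 30 °C), the adhesive primer falls in Code DG7.
With flash point 27 °C (< 30 °C), the rubber cement falls in Code DG7.
Total Code DG7: 14.38 L + 20 L = 34.38 L.
34.38 L > 25 L (passenger aircraft limit, Code DG7) — over the limit.

No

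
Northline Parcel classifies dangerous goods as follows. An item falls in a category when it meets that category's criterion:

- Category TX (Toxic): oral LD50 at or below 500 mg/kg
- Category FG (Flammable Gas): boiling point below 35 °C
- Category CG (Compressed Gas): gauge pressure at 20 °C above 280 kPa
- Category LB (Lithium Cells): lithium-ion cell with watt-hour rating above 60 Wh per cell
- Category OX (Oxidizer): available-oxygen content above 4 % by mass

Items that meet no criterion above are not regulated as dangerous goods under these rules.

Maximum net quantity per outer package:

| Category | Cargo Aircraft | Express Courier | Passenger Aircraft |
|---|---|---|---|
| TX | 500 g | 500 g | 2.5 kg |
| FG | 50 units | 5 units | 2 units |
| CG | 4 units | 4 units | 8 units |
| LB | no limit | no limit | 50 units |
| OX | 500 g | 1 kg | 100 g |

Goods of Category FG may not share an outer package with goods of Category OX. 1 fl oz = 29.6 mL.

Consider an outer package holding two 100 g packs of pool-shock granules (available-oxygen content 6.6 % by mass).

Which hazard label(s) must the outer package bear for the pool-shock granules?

Category OX

The pool-shock granules have available-oxygen content 6.6 % by mass, which is > 4 % by mass, so they are Category OX (Oxidizer).
Only the Category OX label is required.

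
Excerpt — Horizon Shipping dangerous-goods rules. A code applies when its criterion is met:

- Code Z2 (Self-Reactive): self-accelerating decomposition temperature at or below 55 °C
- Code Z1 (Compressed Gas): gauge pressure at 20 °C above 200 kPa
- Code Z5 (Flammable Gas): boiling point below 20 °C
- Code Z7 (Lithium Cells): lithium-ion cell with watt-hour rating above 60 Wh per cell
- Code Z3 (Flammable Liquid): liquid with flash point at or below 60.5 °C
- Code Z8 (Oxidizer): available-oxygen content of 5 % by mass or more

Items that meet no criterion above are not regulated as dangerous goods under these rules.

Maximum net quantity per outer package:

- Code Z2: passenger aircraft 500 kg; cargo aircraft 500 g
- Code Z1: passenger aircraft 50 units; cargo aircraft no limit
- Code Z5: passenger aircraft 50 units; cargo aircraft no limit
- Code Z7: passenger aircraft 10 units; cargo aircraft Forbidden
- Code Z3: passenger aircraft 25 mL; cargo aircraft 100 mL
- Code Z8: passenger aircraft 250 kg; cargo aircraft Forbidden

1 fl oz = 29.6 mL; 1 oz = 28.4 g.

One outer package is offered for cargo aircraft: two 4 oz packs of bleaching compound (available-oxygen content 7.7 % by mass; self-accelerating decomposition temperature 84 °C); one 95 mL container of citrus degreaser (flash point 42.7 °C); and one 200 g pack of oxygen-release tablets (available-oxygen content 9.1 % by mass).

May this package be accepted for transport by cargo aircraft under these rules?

With available-oxygen content 7.7 % by mass (≥ 5 % by mass), the bleaching compound falls in Code Z8.
Flash point 42.7 °C meets the Code Z3 criterion (Flammable Liquid), so the citrus degreaser is Code Z3.
With available-oxygen content 9.1 % by mass (≥ 5 % by mass), the oxygen-release tablets fall in Code Z8.
Total Code Z8: (two 4 oz packs = 227.2 g) + 200 g = 427.2 g.
By cargo aircraft, Code Z8 is Forbidden regardless of quantity.
Code Z3 quantity: 95 mL.
95 mL ≤ 100 mL (cargo aircraft limit, Code Z3) — within limit.

No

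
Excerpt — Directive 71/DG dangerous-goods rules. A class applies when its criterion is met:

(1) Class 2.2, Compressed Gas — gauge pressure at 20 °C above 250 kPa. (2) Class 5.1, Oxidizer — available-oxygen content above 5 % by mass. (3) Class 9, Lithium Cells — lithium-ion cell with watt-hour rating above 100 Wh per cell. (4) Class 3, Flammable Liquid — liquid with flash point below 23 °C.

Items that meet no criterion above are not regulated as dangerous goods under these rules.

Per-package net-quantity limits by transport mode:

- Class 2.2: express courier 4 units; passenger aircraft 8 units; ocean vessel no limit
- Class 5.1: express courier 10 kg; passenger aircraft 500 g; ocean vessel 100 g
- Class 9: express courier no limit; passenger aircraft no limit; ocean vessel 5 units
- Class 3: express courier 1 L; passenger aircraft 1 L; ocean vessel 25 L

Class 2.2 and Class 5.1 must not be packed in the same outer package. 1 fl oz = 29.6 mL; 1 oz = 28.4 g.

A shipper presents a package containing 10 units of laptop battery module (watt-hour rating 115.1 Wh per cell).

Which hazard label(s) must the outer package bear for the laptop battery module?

With watt-hour rating 115.1 Wh per cell (> 100 Wh per cell), the laptop battery module falls in Class 9.
Only the Class 9 label is required.

Class 9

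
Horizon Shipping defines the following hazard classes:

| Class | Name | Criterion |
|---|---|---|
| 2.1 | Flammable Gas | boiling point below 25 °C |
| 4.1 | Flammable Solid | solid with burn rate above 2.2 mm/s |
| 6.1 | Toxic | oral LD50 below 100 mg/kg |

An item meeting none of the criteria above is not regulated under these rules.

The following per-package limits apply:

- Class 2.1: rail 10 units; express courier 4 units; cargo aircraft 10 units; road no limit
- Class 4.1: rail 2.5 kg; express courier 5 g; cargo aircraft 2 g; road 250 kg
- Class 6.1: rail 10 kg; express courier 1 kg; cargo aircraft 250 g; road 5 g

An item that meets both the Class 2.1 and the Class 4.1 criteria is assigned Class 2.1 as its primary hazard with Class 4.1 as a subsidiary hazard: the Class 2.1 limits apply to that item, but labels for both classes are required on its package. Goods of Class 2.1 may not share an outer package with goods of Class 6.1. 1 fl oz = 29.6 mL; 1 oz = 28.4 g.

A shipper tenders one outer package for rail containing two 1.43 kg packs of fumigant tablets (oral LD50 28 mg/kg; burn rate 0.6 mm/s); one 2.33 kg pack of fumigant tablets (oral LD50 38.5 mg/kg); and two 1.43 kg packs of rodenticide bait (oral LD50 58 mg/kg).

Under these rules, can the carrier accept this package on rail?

Yes

Fumigant tablets: oral LD50 28 mg/kg < 100 mg/kg → Class 6.1 (Toxic).
Fumigant tablets: oral LD50 38.5 mg/kg < 100 mg/kg → Class 6.1 (Toxic).
Rodenticide bait: oral LD50 58 mg/kg < 100 mg/kg → Class 6.1 (Toxic).
Class 6.1 net quantity: (two 1.43 kg packs = 2.86 kg) + 2.33 kg + (two 1.43 kg packs = 2.86 kg) = 8.05 kg.
8.05 kg is within the rail limit of 10 kg for Class 6.1.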